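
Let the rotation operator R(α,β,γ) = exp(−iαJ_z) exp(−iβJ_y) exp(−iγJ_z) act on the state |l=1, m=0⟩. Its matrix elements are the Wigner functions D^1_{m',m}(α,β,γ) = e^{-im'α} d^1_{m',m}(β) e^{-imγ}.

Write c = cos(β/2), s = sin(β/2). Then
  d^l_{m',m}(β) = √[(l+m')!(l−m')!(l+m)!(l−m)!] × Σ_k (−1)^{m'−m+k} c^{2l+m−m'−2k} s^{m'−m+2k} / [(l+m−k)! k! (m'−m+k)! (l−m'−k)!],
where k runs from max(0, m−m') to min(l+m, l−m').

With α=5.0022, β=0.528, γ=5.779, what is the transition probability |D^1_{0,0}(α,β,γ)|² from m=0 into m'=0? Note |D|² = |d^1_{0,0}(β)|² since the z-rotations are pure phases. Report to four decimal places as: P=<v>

P=0.7462

First d^1_{0,0}(β=0.528), then the phase factors e^{-i(0)α} and e^{-i(0)γ}:
Half-angle: c=0.965354, s=0.260944. N=√(1·1·1·1)=1.000000
k∈{0,1} keeps every argument non-negative
  k=0: (−1)^0·1.0000/(1)·0.9654^2·0.2609^0 = +0.931908
  k=1: (−1)^1·1.0000/(1)·0.9654^0·0.2609^2 = -0.068092
d^1_{0,0}(0.528) = +0.931908 -0.068092 = +0.863816
|D^1_{0,0}|² = |d^1_{0,0}(β)|² = (+0.863816)² = 0.746179 (the z-rotation phases have unit modulus)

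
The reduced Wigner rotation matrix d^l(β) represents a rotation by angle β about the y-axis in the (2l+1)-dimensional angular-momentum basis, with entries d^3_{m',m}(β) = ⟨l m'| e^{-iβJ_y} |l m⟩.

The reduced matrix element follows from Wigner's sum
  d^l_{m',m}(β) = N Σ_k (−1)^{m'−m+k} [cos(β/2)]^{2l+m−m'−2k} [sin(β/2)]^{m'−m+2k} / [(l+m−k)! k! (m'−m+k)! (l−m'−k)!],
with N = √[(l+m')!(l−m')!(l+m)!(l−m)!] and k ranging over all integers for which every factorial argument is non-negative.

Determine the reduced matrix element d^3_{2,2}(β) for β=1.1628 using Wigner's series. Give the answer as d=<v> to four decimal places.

d^3_{2,2}(β=1.1628) via Wigner's sum:
With c≡cos(β/2)=0.835695 and s≡sin(β/2)=0.549194, N=[120·1·120·1]^{1/2}=120.000000
k: max(0,(2)−(2))=0 … min(3+(2),3−(2))=1
  k=0: (−1)^0·120.0000/(120)·0.8357^6·0.5492^0 = +0.340632
  k=1: (−1)^1·120.0000/(24)·0.8357^4·0.5492^2 = -0.735551
d^3_{2,2}(1.1628) = +0.340632 -0.735551 = -0.394919

d=-0.3949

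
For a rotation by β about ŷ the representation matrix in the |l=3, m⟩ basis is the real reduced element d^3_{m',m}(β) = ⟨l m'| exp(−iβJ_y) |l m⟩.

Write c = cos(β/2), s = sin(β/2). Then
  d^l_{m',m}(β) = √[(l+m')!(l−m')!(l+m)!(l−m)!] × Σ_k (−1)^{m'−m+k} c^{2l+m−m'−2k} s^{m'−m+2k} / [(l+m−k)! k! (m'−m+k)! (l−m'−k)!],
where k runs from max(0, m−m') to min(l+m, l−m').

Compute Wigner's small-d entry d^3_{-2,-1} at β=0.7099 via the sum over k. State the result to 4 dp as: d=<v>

d^3_{-2,-1}(β=0.7099) via Wigner's sum:
Half-angle: c=0.937664, s=0.347543. N=√(1·120·2·24)=75.894664
The bounds max(0,m−m')=1 and min(l+m,l−m')=2 give 2 terms
  k=1: (−1)^0·75.8947/(24)·0.9377^5·0.3475^1 = +0.796609
  k=2: (−1)^1·75.8947/(12)·0.9377^3·0.3475^3 = -0.218876
d^3_{-2,-1}(0.7099) = +0.796609 -0.218876 = +0.577732

d=0.5777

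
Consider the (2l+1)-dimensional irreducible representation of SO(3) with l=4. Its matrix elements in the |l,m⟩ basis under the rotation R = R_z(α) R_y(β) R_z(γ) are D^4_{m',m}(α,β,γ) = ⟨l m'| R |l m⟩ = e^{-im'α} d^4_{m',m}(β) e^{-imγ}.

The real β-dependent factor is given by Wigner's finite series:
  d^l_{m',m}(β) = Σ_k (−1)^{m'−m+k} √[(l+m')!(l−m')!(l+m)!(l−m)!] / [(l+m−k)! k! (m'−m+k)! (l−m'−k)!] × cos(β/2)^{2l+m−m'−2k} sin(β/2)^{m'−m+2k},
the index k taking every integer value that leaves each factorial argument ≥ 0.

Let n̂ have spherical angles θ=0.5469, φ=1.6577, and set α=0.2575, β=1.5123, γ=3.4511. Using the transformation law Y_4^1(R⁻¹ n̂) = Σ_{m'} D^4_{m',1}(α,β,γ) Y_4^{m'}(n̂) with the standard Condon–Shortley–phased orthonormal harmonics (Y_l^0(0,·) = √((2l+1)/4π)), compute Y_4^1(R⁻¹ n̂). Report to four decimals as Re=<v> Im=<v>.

Re=0.1219 Im=-0.1397

Need the full column D^4_{m',1} for m'=−4..4 at α=0.2575, β=1.5123, γ=3.4511.
cos(β/2)=0.727483, sin(β/2)=0.686126
d^4_{-4,1}: single k=5 term ⇒ +0.438108;  D = -0.329230-0.289044i
d^4_{-3,1}: k∈[4..5] ⇒ +0.821155 -0.438266 = +0.382889;  D = -0.342578-0.171009i
d^4_{-2,1}: k∈[3..5] ⇒ +0.930766 -1.241919 +0.220945 = -0.090208;  D = +0.088310+0.018407i
d^4_{-1,1}: k∈[2..5] ⇒ +0.697822 -1.862205 +0.828246 -0.049117 = -0.385254;  D = +0.384733-0.020027i
d^4_{0,1}: k∈[1..4] ⇒ +0.330886 -1.766003 +1.570917 -0.232897 = -0.097097;  D = +0.092483-0.029575i
d^4_{1,1}: k∈[0..3] ⇒ +0.078448 -1.046732 +1.862205 -0.552164 = +0.341757;  D = -0.288276+0.183561i
d^4_{2,1}: k∈[0..2] ⇒ -0.313906 +1.396148 -0.827946 = +0.254296;  D = -0.172646+0.186708i
d^4_{3,1}: k∈[0..1] ⇒ +0.553879 -0.821155 = -0.267276;  D = +0.125501-0.235979i
d^4_{4,1}: single k=0 term ⇒ -0.492515;  D = +0.112900-0.479400i
Y_4^{m'}(θ=0.5469,φ=1.6577) and Σ D·Y over m':
  (-0.3292-0.2890i)·(+0.0304-0.0110i)  (-0.3426-0.1710i)·(+0.0388+0.1453i)  (+0.0883+0.0184i)·(-0.3660+0.0643i)  (+0.3847-0.0200i)·(-0.0384-0.4411i)  (+0.0925-0.0296i)·(-0.0273+0.0000i)  (-0.2883+0.1836i)·(+0.0384-0.4411i)  (-0.1726+0.1867i)·(-0.3660-0.0643i)  (+0.1255-0.2360i)·(-0.0388+0.1453i)  (+0.1129-0.4794i)·(+0.0304+0.0110i)
Y_4^1(R⁻¹ n̂) = +0.121923-0.139737i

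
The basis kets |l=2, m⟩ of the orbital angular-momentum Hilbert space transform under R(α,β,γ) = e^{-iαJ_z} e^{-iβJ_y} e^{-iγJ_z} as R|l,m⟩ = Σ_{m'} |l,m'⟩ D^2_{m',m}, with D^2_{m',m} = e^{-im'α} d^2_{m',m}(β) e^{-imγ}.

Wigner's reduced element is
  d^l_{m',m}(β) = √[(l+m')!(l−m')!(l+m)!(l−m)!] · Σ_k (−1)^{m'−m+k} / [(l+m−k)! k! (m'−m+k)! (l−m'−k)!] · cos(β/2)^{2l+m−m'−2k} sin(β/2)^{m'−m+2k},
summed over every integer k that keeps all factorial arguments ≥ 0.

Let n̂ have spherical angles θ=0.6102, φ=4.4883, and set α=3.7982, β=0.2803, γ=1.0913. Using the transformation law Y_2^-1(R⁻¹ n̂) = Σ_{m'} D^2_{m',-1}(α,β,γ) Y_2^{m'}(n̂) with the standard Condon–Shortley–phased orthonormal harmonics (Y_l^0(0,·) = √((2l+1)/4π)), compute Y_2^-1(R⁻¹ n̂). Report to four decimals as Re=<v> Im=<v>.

Need the full column D^2_{m',-1} for m'=−2..2 at α=3.7982, β=0.2803, γ=1.0913.
cos(β/2)=0.990195, sin(β/2)=0.139692
d^2_{-2,-1}: single k=1 term ⇒ +0.271246;  D = -0.200840+0.182312i
d^2_{-1,-1}: k∈[0..1] ⇒ +0.961353 -0.057399 = +0.903954;  D = +0.159265-0.889814i
d^2_{0,-1}: k∈[0..1] ⇒ -0.332207 +0.006612 = -0.325595;  D = -0.150208-0.288877i
d^2_{1,-1}: k∈[0..1] ⇒ +0.057399 -0.000381 = +0.057018;  D = -0.051715-0.024012i
d^2_{2,-1}: single k=0 term ⇒ -0.005398;  D = -0.005266+0.001188i
Y_2^{m'}(θ=0.6102,φ=4.4883) and Σ D·Y over m':
  (-0.2008+0.1823i)·(-0.1143-0.0550i)  (+0.1593-0.8898i)·(-0.0806+0.3537i)  (-0.1502-0.2889i)·(+0.3201+0.0000i)  (-0.0517-0.0240i)·(+0.0806+0.3537i)  (-0.0053+0.0012i)·(-0.1143+0.0550i)
Y_2^-1(R⁻¹ n̂) = +0.291675+0.005151i

Re=0.2917 Im=0.0052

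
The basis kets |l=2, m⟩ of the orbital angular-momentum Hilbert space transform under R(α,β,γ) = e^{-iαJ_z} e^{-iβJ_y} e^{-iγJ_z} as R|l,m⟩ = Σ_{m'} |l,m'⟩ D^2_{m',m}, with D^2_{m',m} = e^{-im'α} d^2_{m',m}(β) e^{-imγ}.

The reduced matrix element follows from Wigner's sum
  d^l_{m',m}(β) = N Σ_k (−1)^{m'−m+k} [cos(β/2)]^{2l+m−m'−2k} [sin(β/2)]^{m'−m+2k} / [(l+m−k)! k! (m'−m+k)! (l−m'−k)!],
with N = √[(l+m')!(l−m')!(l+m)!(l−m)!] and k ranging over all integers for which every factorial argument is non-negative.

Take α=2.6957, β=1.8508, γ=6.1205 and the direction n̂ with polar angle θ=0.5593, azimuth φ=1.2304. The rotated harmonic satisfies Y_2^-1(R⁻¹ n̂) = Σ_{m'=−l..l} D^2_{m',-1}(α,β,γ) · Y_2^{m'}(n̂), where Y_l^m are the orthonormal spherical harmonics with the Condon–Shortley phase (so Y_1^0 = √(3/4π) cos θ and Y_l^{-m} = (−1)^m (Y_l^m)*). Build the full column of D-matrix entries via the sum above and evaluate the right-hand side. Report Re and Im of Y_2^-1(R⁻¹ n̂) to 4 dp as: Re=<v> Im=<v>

Need the full column D^2_{m',-1} for m'=−2..2 at α=2.6957, β=1.8508, γ=6.1205.
cos(β/2)=0.601515, sin(β/2)=0.798861
d^2_{-2,-1}: single k=1 term ⇒ +0.347729;  D = +0.171670-0.302399i
d^2_{-1,-1}: k∈[0..1] ⇒ +0.130914 -0.692719 = -0.561805;  D = +0.460940-0.321185i
d^2_{0,-1}: k∈[0..1] ⇒ -0.425879 +0.751167 = +0.325288;  D = +0.320992-0.052686i
d^2_{1,-1}: k∈[0..1] ⇒ +0.692719 -0.407273 = +0.285446;  D = -0.274075-0.079764i
d^2_{2,-1}: single k=0 term ⇒ -0.613325;  D = -0.457402-0.408597i
Y_2^{m'}(θ=0.5593,φ=1.2304) and Σ D·Y over m':
  (+0.1717-0.3024i)·(-0.0845-0.0684i)  (+0.4609-0.3212i)·(+0.1160-0.3275i)  (+0.3210-0.0527i)·(+0.3644+0.0000i)  (-0.2741-0.0798i)·(-0.1160-0.3275i)  (-0.4574-0.4086i)·(-0.0845+0.0684i)
Y_2^-1(R⁻¹ n̂) = +0.102332-0.091380i

Re=0.1023 Im=-0.0914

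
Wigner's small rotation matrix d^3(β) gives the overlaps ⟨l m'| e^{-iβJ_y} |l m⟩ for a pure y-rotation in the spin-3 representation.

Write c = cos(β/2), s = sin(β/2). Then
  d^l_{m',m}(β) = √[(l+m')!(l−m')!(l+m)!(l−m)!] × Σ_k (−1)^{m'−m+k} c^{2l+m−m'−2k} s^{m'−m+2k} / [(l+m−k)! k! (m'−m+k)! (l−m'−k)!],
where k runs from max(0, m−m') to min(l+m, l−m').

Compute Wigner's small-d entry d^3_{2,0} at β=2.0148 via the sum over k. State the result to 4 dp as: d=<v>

d=-0.4797

d^3_{2,0}(β=2.0148) via Wigner's sum:
c=cos(2.0148/2)=0.534061, s=sin(2.0148/2)=0.845446; N=√[120·1·6·6]=65.726707
k: max(0,(0)−(2))=0 … min(3+(0),3−(2))=1
  k=0: (−1)^2·65.7267/(12)·0.5341^4·0.8454^2 = +0.318489
  k=1: (−1)^3·65.7267/(12)·0.5341^2·0.8454^4 = -0.798152
d^3_{2,0}(2.0148) = +0.318489 -0.798152 = -0.479663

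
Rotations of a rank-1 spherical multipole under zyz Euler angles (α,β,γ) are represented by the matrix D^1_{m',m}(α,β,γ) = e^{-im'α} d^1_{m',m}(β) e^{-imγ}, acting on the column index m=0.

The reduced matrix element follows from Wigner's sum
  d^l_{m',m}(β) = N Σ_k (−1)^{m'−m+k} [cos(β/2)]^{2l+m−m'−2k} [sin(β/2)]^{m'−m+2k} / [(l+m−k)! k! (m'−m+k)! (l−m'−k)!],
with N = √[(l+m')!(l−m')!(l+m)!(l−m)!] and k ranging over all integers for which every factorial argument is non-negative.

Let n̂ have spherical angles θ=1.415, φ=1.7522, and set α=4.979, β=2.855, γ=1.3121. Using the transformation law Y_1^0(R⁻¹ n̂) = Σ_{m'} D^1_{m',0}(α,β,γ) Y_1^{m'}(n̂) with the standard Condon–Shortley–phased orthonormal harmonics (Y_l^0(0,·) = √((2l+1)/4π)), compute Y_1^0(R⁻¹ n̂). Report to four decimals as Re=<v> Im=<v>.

Need the full column D^1_{m',0} for m'=−1..1 at α=4.979, β=2.855, γ=1.3121.
cos(β/2)=0.142806, sin(β/2)=0.989751
d^1_{-1,0}: single k=1 term ⇒ +0.199889;  D = +0.052663-0.192827i
d^1_{0,0}: k∈[0..1] ⇒ +0.020394 -0.979606 = -0.959213;  D = -0.959213+0.000000i
d^1_{1,0}: single k=0 term ⇒ -0.199889;  D = -0.052663-0.192827i
Y_1^{m'}(θ=1.415,φ=1.7522) and Σ D·Y over m':
  (+0.0527-0.1928i)·(-0.0616-0.3357i)  (-0.9592+0.0000i)·(+0.0758+0.0000i)  (-0.0527-0.1928i)·(+0.0616-0.3357i)
Y_1^0(R⁻¹ n̂) = -0.208676+0.000000i

Re=-0.2087 Im=0.0000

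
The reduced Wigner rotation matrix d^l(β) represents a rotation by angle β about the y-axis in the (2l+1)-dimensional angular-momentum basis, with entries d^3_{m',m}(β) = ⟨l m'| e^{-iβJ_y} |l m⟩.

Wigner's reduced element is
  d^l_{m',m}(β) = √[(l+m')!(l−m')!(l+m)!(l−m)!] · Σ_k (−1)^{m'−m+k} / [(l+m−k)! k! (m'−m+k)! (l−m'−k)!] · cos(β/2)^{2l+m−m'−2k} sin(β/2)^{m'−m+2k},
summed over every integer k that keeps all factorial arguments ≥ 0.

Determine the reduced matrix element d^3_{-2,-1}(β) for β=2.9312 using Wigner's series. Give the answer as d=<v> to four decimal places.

d^3_{-2,-1}(β=2.9312) via Wigner's sum:
With c≡cos(β/2)=0.105002 and s≡sin(β/2)=0.994472, N=[1·120·2·24]^{1/2}=75.894664
Admissible k: 1..2 (factorial args all ≥0)
  k=1: (−1)^0·75.8947/(24)·0.1050^5·0.9945^1 = +0.000040
  k=2: (−1)^1·75.8947/(12)·0.1050^3·0.9945^3 = -0.007201
d^3_{-2,-1}(2.9312) = +0.000040 -0.007201 = -0.007161

d=-0.0072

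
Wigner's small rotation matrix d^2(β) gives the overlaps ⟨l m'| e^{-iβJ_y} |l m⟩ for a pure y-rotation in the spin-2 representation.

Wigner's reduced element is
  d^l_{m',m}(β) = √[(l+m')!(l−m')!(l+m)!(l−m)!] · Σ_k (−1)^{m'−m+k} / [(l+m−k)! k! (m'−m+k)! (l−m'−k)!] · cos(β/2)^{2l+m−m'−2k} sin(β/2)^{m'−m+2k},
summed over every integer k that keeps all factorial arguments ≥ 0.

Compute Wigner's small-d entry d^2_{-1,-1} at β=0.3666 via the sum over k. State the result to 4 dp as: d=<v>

d=0.8383

d^2_{-1,-1}(β=0.3666) via Wigner's sum:
Half-angle: c=0.983248, s=0.182275. N=√(1·6·1·6)=6.000000
Admissible k: 0..1 (factorial args all ≥0)
  k=0: (−1)^0·6.0000/(6)·0.9832^4·0.1823^0 = +0.934655
  k=1: (−1)^1·6.0000/(2)·0.9832^2·0.1823^2 = -0.096361
d^2_{-1,-1}(0.3666) = +0.934655 -0.096361 = +0.838294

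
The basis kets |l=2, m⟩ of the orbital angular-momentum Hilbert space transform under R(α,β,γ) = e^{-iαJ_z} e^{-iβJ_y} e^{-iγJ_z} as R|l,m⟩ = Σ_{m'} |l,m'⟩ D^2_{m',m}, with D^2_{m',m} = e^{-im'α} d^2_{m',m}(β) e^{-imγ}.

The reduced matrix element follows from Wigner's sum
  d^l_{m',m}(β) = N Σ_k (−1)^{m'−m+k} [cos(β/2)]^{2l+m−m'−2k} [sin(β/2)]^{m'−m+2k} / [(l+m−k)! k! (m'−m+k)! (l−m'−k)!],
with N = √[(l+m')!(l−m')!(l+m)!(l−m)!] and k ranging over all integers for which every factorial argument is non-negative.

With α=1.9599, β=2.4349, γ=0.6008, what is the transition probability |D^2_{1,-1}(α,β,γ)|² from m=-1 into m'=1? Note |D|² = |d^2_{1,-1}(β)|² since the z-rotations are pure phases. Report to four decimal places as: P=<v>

P=0.2103

D^2_{1,-1}(1.9599,2.4349,0.6008) = e^{-i·1·1.9599}·d^2_{1,-1}(2.4349)·e^{-i·-1·0.6008}. Compute d first:
Half-angle: c=0.346039, s=0.938220. N=√(6·1·1·6)=6.000000
k∈{0,1} keeps every argument non-negative
  k=0: (−1)^2·6.0000/(2)·0.3460^2·0.9382^2 = +0.316214
  k=1: (−1)^3·6.0000/(6)·0.3460^0·0.9382^4 = -0.774852
d^2_{1,-1}(2.4349) = +0.316214 -0.774852 = -0.458638
|D^2_{1,-1}|² = |d^2_{1,-1}(β)|² = (-0.458638)² = 0.210349 (the z-rotation phases have unit modulus)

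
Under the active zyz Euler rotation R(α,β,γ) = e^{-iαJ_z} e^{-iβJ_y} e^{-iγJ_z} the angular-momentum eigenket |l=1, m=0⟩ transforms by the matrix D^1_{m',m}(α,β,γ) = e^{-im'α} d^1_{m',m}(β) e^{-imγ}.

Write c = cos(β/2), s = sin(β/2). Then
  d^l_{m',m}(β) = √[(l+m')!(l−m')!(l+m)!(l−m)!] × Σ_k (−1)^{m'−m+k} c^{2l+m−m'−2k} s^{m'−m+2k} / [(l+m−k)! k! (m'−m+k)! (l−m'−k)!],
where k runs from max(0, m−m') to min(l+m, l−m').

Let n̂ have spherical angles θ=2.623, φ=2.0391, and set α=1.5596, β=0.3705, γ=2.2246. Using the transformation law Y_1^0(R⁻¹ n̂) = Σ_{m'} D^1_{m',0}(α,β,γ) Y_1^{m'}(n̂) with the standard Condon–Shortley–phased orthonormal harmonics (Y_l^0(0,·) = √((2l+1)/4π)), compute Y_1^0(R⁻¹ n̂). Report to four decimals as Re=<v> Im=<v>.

Re=-0.3178 Im=0.0000

Need the full column D^1_{m',0} for m'=−1..1 at α=1.5596, β=0.3705, γ=2.2246.
cos(β/2)=0.982890, sin(β/2)=0.184192
d^1_{-1,0}: single k=1 term ⇒ +0.256030;  D = +0.002867+0.256014i
d^1_{0,0}: k∈[0..1] ⇒ +0.966073 -0.033927 = +0.932146;  D = +0.932146+0.000000i
d^1_{1,0}: single k=0 term ⇒ -0.256030;  D = -0.002867+0.256014i
Y_1^{m'}(θ=2.623,φ=2.0391) and Σ D·Y over m':
  (+0.0029+0.2560i)·(-0.0773-0.1528i)  (+0.9321+0.0000i)·(-0.4244+0.0000i)  (-0.0029+0.2560i)·(+0.0773-0.1528i)
Y_1^0(R⁻¹ n̂) = -0.317766+0.000000i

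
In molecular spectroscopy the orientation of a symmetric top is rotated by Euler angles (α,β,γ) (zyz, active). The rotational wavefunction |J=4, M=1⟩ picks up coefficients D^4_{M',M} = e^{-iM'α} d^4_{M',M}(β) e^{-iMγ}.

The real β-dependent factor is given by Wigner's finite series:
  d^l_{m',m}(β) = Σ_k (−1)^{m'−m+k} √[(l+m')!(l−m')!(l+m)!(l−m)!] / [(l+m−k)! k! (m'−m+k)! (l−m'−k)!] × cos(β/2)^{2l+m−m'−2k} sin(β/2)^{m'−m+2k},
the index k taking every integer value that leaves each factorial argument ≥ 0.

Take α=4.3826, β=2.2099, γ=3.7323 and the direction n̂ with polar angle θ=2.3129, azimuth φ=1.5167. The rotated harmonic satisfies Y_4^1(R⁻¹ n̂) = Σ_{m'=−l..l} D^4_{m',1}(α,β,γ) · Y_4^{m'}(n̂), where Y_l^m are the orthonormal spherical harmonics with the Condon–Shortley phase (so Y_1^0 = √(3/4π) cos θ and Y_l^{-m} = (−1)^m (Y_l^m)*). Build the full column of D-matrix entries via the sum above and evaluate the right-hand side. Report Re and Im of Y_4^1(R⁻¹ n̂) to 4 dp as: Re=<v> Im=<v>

Need the full column D^4_{m',1} for m'=−4..4 at α=4.3826, β=2.2099, γ=3.7323.
cos(β/2)=0.449179, sin(β/2)=0.893442
d^4_{-4,1}: single k=5 term ⇒ +0.386086;  D = +0.128415+0.364104i
d^4_{-3,1}: k∈[4..5] ⇒ +0.343133 -0.814529 = -0.471397;  D = +0.471376-0.004374i
d^4_{-2,1}: k∈[3..5] ⇒ +0.184421 -1.094450 +0.866003 = -0.044026;  D = -0.013870+0.041784i
d^4_{-1,1}: k∈[2..5] ⇒ +0.065562 -0.778152 +1.539316 -0.406004 = +0.420722;  D = +0.334854+0.254716i
d^4_{0,1}: k∈[1..4] ⇒ +0.014741 -0.349915 +1.384382 -0.912847 = +0.136361;  D = -0.113254+0.075946i
d^4_{1,1}: k∈[0..3] ⇒ +0.001657 -0.098342 +0.778152 -1.026211 = -0.344744;  D = +0.088933+0.333076i
d^4_{2,1}: k∈[0..2] ⇒ -0.013984 +0.276632 -0.729634 = -0.466986;  D = -0.465879-0.032136i
d^4_{3,1}: k∈[0..1] ⇒ +0.052038 -0.343133 = -0.291095;  D = +0.112998-0.268268i
d^4_{4,1}: single k=0 term ⇒ -0.097587;  D = +0.072820+0.064965i
Y_4^{m'}(θ=2.3129,φ=1.5167) and Σ D·Y over m':
  (+0.1284+0.3641i)·(+0.1276+0.0280i)  (+0.4714-0.0044i)·(+0.0547-0.3343i)  (-0.0139+0.0418i)·(-0.3970-0.0431i)  (+0.3349+0.2547i)·(-0.0025+0.0464i)  (-0.1133+0.0759i)·(-0.3598+0.0000i)  (+0.0889+0.3331i)·(+0.0025+0.0464i)  (-0.4659-0.0321i)·(-0.3970+0.0431i)  (+0.1130-0.2683i)·(-0.0547-0.3343i)  (+0.0728+0.0650i)·(+0.1276-0.0280i)
Y_4^1(R⁻¹ n̂) = +0.152231-0.155369i

Re=0.1522 Im=-0.1554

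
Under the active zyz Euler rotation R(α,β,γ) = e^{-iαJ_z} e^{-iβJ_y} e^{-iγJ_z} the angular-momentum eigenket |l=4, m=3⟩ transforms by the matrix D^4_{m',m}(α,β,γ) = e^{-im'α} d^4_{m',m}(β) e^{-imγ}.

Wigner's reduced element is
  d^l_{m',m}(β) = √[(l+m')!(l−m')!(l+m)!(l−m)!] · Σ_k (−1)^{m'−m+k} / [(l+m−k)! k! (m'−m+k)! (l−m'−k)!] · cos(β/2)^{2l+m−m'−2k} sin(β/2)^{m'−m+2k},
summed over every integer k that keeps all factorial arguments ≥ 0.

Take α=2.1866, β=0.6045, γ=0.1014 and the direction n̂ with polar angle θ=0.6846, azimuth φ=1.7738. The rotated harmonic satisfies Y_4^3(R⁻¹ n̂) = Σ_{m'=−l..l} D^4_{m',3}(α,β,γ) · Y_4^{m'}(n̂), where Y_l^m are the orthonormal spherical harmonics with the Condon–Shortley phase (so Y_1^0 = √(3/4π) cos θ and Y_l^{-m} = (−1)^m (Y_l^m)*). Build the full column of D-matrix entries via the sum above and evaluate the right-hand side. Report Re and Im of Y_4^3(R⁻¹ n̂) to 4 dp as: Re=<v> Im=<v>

Re=0.0025 Im=-0.0202

Need the full column D^4_{m',3} for m'=−4..4 at α=2.1866, β=0.6045, γ=0.1014.
cos(β/2)=0.954669, sin(β/2)=0.297669
d^4_{-4,3}: single k=7 term ⇒ +0.000559;  D = -0.000310+0.000465i
d^4_{-3,3}: k∈[6..7] ⇒ +0.004438 -0.000062 = +0.004377;  D = +0.004375-0.000121i
d^4_{-2,3}: k∈[5..6] ⇒ +0.022825 -0.000740 = +0.022085;  D = -0.013249-0.017670i
d^4_{-1,3}: k∈[4..5] ⇒ +0.086271 -0.005032 = +0.081239;  D = -0.024907+0.077326i
d^4_{0,3}: k∈[3..4] ⇒ +0.247474 -0.024060 = +0.223414;  D = +0.213156-0.066919i
d^4_{1,3}: k∈[2..3] ⇒ +0.532420 -0.086271 = +0.446149;  D = -0.354958-0.270285i
d^4_{2,3}: k∈[1..2] ⇒ +0.804948 -0.234774 = +0.570174;  D = -0.019946+0.569825i
d^4_{3,3}: k∈[0..1] ⇒ +0.689959 -0.469551 = +0.220408;  D = +0.184265-0.120939i
d^4_{4,3}: single k=0 term ⇒ -0.608483;  D = +0.566382+0.222405i
Y_4^{m'}(θ=0.6846,φ=1.7738) and Σ D·Y over m':
  (-0.0003+0.0005i)·(+0.0487-0.0514i)  (+0.0044-0.0001i)·(+0.1403+0.2011i)  (-0.0132-0.0177i)·(-0.3934+0.1691i)  (-0.0249+0.0773i)·(-0.0561-0.2726i)  (+0.2132-0.0669i)·(-0.2537+0.0000i)  (-0.3550-0.2703i)·(+0.0561-0.2726i)  (-0.0199+0.5698i)·(-0.3934-0.1691i)  (+0.1843-0.1209i)·(-0.1403+0.2011i)  (+0.5664+0.2224i)·(+0.0487+0.0514i)
Y_4^3(R⁻¹ n̂) = +0.002484-0.020211i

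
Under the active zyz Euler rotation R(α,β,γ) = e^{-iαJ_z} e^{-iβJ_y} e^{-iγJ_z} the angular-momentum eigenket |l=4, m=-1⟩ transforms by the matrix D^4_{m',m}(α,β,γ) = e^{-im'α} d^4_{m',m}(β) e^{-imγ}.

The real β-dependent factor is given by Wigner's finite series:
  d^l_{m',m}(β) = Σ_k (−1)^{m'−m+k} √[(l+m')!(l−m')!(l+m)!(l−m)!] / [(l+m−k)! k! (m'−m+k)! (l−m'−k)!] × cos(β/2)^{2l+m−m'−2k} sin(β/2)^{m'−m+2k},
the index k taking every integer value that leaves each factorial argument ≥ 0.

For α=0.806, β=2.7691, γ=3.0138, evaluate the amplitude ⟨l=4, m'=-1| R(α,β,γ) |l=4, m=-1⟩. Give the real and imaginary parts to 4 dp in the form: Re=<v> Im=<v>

First d^4_{-1,-1}(β=2.7691), then the phase factors e^{-i(-1)α} and e^{-i(-1)γ}:
c=cos(2.7691/2)=0.185171, s=sin(2.7691/2)=0.982706; N=√[6·120·6·120]=720.000000
Admissible k: 0..3 (factorial args all ≥0)
  k=0: (−1)^0·720.0000/(720)·0.1852^8·0.9827^0 = +0.000001
  k=1: (−1)^1·720.0000/(48)·0.1852^6·0.9827^2 = -0.000584
  k=2: (−1)^2·720.0000/(24)·0.1852^4·0.9827^4 = +0.032894
  k=3: (−1)^3·720.0000/(72)·0.1852^2·0.9827^6 = -0.308809
d^4_{-1,-1}(2.7691) = +0.000001 -0.000584 +0.032894 -0.308809 = -0.276498
D = (+0.692390+0.721523i)·(-0.276498)·(-0.991846+0.127445i) = +0.215309+0.173474i

Re=0.2153 Im=0.1735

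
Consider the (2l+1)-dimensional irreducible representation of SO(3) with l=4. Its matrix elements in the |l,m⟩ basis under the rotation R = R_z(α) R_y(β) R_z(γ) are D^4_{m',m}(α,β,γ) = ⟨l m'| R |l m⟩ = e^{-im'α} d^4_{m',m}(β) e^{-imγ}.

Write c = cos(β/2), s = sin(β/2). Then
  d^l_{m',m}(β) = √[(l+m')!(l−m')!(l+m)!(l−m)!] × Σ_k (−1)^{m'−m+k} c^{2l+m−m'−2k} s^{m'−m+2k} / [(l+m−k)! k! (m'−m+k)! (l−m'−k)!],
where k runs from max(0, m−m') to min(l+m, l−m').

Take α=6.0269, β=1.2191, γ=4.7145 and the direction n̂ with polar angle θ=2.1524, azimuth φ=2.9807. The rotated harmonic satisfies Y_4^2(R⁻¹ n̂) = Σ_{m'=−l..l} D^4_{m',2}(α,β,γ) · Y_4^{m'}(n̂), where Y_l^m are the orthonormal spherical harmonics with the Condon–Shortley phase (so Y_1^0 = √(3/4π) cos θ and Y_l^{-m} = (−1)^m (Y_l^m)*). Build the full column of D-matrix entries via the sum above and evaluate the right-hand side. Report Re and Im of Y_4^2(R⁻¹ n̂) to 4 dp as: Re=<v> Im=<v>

Re=-0.0861 Im=0.0686

Need the full column D^4_{m',2} for m'=−4..4 at α=6.0269, β=1.2191, γ=4.7145.
cos(β/2)=0.819906, sin(β/2)=0.572499
d^4_{-4,2}: single k=6 term ⇒ +0.125243;  D = -0.064546+0.107330i
d^4_{-3,2}: k∈[5..6] ⇒ +0.380495 -0.061837 = +0.318658;  D = -0.228084+0.222532i
d^4_{-2,2}: k∈[4..6] ⇒ +0.728190 -0.284024 +0.011540 = +0.455705;  D = -0.396194+0.225161i
d^4_{-1,2}: k∈[3..5] ⇒ +0.983236 -0.719068 +0.070117 = +0.334285;  D = -0.323006+0.086102i
d^4_{0,2}: k∈[2..4] ⇒ +0.944612 -1.228127 +0.224541 = -0.058974;  D = +0.058973-0.000249i
d^4_{1,2}: k∈[1..3] ⇒ +0.605004 -1.474854 +0.479379 = -0.390472;  D = +0.378133+0.097385i
d^4_{2,2}: k∈[0..2] ⇒ +0.204226 -1.194850 +0.728190 = -0.262435;  D = +0.229250+0.127736i
d^4_{3,2}: k∈[0..1] ⇒ -0.533563 +0.780419 = +0.246856;  D = -0.178140-0.170892i
d^4_{4,2}: single k=0 term ⇒ +0.526880;  D = -0.275338-0.449212i
Y_4^{m'}(θ=2.1524,φ=2.9807) and Σ D·Y over m':
  (-0.0645+0.1073i)·(+0.1726+0.1294i)  (-0.2281+0.2225i)·(+0.3553+0.1862i)  (-0.3962+0.2252i)·(+0.2465+0.0822i)  (-0.3230+0.0861i)·(-0.1902-0.0309i)  (+0.0590-0.0002i)·(-0.3032+0.0000i)  (+0.3781+0.0974i)·(+0.1902-0.0309i)  (+0.2292+0.1277i)·(+0.2465-0.0822i)  (-0.1781-0.1709i)·(-0.3553+0.1862i)  (-0.2753-0.4492i)·(+0.1726-0.1294i)
Y_4^2(R⁻¹ n̂) = -0.086067+0.068560i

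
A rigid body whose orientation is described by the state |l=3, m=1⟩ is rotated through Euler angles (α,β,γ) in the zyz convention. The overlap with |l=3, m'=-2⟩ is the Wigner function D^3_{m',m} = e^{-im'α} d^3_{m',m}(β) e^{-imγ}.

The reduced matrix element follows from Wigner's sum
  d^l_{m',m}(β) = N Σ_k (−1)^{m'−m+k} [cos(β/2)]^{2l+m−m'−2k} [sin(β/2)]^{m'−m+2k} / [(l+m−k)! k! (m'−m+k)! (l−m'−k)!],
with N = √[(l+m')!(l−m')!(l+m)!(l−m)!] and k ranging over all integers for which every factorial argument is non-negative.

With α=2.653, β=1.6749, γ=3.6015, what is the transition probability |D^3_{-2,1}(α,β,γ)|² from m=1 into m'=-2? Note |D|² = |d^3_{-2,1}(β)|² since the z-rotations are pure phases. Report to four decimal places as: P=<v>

P=0.0892

D^3_{-2,1}(2.653,1.6749,3.6015) = e^{-i·-2·2.653}·d^3_{-2,1}(1.6749)·e^{-i·1·3.6015}. Compute d first:
With c≡cos(β/2)=0.669359 and s≡sin(β/2)=0.742939, N=[1·120·24·2]^{1/2}=75.894664
k∈{3,4} keeps every argument non-negative
  k=3: (−1)^0·75.8947/(12)·0.6694^3·0.7429^3 = +0.777799
  k=4: (−1)^1·75.8947/(24)·0.6694^1·0.7429^5 = -0.479098
d^3_{-2,1}(1.6749) = +0.777799 -0.479098 = +0.298701
|D^3_{-2,1}|² = |d^3_{-2,1}(β)|² = (+0.298701)² = 0.089222 (the z-rotation phases have unit modulus)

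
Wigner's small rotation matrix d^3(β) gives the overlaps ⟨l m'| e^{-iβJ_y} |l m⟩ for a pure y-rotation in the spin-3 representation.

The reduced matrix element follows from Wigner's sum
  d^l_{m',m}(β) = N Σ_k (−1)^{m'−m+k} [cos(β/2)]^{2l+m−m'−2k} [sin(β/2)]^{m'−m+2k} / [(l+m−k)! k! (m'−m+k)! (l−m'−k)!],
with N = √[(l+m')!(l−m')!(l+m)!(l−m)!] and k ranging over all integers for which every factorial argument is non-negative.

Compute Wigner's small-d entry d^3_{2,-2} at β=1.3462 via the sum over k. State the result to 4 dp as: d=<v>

d=0.4030

d^3_{2,-2}(β=1.3462) via Wigner's sum:
c=cos(1.3462/2)=0.781893, s=sin(1.3462/2)=0.623413; N=√[120·1·1·120]=120.000000
k∈{0,1} keeps every argument non-negative
  k=0: (−1)^4·120.0000/(24)·0.7819^2·0.6234^4 = +0.461708
  k=1: (−1)^5·120.0000/(120)·0.7819^0·0.6234^6 = -0.058702
d^3_{2,-2}(1.3462) = +0.461708 -0.058702 = +0.403006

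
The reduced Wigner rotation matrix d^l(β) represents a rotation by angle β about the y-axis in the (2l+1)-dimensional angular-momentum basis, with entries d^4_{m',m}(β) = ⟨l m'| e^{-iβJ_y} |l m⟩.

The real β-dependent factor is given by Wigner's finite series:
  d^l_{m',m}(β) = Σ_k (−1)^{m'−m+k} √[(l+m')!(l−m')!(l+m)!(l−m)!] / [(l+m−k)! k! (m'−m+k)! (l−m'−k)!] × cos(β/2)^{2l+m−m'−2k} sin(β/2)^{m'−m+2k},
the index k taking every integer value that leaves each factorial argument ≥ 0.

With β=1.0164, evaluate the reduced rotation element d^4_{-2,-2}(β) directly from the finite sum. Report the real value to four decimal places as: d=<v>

d^4_{-2,-2}(β=1.0164) via Wigner's sum:
Half-angle: c=0.873622, s=0.486606. N=√(2·720·2·720)=1440.000000
Admissible k: 0..2 (factorial args all ≥0)
  k=0: (−1)^0·1440.0000/(1440)·0.8736^8·0.4866^0 = +0.339303
  k=1: (−1)^1·1440.0000/(120)·0.8736^6·0.4866^2 = -1.263212
  k=2: (−1)^2·1440.0000/(96)·0.8736^4·0.4866^4 = +0.489884
d^4_{-2,-2}(1.0164) = +0.339303 -1.263212 +0.489884 = -0.434025

d=-0.4340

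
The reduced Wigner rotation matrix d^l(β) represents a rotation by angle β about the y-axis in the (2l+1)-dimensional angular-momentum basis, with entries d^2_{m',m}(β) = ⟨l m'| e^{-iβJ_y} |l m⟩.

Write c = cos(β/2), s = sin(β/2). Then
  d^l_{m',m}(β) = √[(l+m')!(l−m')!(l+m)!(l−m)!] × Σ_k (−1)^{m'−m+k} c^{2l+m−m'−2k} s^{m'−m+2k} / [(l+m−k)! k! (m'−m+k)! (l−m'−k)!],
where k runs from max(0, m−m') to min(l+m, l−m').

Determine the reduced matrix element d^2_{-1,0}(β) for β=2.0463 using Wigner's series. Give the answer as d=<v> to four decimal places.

d^2_{-1,0}(β=2.0463) via Wigner's sum:
With c≡cos(β/2)=0.520679 and s≡sin(β/2)=0.853752, N=[1·6·2·2]^{1/2}=4.898979
k∈{1,2} keeps every argument non-negative
  k=1: (−1)^0·4.8990/(2)·0.5207^3·0.8538^1 = +0.295201
  k=2: (−1)^1·4.8990/(2)·0.5207^1·0.8538^3 = -0.793673
d^2_{-1,0}(2.0463) = +0.295201 -0.793673 = -0.498472

d=-0.4985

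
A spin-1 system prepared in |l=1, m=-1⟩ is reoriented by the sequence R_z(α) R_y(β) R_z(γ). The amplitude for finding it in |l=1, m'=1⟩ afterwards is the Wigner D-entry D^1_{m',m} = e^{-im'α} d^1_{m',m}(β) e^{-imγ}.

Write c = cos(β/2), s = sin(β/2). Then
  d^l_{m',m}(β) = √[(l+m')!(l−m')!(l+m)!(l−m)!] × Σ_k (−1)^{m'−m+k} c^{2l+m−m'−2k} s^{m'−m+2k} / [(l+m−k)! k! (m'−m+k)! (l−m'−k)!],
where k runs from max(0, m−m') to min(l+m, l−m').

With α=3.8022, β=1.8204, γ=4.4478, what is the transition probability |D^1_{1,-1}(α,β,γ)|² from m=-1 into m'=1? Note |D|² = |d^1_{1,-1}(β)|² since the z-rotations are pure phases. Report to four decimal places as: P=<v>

Split into d^1_{1,-1}(β=1.8204) × two z-phases.
Half-angle: c=0.613588, s=0.789626. N=√(2·1·1·2)=2.000000
Admissible k: 0..0 (factorial args all ≥0)
  k=0: (−1)^2·2.0000/(2)·0.6136^0·0.7896^2 = +0.623510
d^1_{1,-1}(1.8204) = +0.623510
|D^1_{1,-1}|² = |d^1_{1,-1}(β)|² = (+0.623510)² = 0.388765 (the z-rotation phases have unit modulus)

P=0.3888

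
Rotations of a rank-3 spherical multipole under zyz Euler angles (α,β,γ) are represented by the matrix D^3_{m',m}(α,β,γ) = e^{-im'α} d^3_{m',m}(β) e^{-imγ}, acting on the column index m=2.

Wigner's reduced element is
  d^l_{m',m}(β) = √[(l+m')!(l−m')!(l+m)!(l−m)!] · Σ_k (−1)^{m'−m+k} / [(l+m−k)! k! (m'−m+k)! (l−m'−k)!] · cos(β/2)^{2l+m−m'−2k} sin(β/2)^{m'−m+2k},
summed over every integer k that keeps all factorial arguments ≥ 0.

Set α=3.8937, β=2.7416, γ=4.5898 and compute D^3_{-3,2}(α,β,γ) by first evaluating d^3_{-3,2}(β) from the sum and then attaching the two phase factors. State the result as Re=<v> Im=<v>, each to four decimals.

First d^3_{-3,2}(β=2.7416), then the phase factors e^{-i(-3)α} and e^{-i(2)γ}:
c=cos(2.7416/2)=0.198666, s=sin(2.7416/2)=0.980067; N=√[1·720·120·1]=293.938769
The bounds max(0,m−m')=5 and min(l+m,l−m')=5 give 1 term
  k=5: (−1)^0·293.9388/(120)·0.1987^1·0.9801^5 = +0.440026
d^3_{-3,2}(2.7416) = +0.440026
Attach z-rotation phases: D = e^{-i(-3)(3.8937)}·(+0.440026)·e^{-i(2)(4.5898)} = -0.352918+0.262814i

Re=-0.3529 Im=0.2628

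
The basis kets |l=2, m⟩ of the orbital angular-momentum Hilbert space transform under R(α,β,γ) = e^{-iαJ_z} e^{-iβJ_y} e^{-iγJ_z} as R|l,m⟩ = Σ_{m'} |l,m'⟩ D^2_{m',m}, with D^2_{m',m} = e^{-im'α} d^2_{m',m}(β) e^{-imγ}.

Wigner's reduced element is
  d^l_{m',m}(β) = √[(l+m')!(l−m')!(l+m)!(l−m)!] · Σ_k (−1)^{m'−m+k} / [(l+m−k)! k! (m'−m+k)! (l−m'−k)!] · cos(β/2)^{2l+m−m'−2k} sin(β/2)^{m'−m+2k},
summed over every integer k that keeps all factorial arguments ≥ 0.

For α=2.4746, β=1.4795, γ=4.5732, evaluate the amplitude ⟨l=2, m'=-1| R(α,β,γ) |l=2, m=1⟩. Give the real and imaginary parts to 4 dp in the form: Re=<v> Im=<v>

Split into d^2_{-1,1}(β=1.4795) × two z-phases.
With c≡cos(β/2)=0.738637 and s≡sin(β/2)=0.674103, N=[1·6·6·1]^{1/2}=6.000000
k: max(0,(1)−(-1))=2 … min(2+(1),2−(-1))=3
  k=2: (−1)^0·6.0000/(2)·0.7386^2·0.6741^2 = +0.743766
  k=3: (−1)^1·6.0000/(6)·0.7386^0·0.6741^4 = -0.206493
d^2_{-1,1}(1.4795) = +0.743766 -0.206493 = +0.537273
Phases: e^{-i·(-1)·2.4746}=-0.785686+0.618626i, e^{-i·(1)·4.5732}=-0.138740+0.990329i ⇒ D=-0.270591-0.464158i

Re=-0.2706 Im=-0.4642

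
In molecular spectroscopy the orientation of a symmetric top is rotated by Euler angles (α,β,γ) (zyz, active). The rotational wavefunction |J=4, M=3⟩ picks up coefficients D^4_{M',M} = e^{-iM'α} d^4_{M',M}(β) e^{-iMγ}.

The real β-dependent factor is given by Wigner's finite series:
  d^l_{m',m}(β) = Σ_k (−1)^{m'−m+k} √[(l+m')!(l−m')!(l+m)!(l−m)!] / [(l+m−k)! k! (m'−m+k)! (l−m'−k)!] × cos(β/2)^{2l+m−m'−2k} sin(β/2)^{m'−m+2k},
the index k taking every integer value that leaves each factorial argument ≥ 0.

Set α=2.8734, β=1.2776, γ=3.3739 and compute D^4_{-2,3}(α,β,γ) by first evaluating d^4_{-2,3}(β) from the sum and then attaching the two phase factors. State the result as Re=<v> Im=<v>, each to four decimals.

Re=-0.1183 Im=0.3370

Split into d^4_{-2,3}(β=1.2776) × two z-phases.
Half-angle: c=0.802812, s=0.596232. N=√(2·720·5040·1)=2693.993318
Admissible k: 5..6 (factorial args all ≥0)
  k=5: (−1)^0·2693.9933/(240)·0.8028^3·0.5962^5 = +0.437628
  k=6: (−1)^1·2693.9933/(720)·0.8028^1·0.5962^7 = -0.080461
d^4_{-2,3}(1.2776) = +0.437628 -0.080461 = +0.357166
Phases: e^{-i·(-2)·2.8734}=+0.859562-0.511032i, e^{-i·(3)·3.3739}=-0.766821+0.641860i ⇒ D=-0.118264+0.337018i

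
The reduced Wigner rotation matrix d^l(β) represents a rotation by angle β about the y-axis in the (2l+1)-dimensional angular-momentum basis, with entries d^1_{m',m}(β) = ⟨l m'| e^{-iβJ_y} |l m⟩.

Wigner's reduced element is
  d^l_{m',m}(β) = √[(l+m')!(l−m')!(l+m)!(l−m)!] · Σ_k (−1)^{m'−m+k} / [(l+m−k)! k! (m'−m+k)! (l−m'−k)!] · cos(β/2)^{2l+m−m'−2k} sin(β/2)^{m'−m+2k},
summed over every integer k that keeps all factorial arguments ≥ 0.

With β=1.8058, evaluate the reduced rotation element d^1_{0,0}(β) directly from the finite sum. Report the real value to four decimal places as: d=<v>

d=-0.2328

d^1_{0,0}(β=1.8058) via Wigner's sum:
c=cos(1.8058/2)=0.619336, s=sin(1.8058/2)=0.785126; N=√[1·1·1·1]=1.000000
Admissible k: 0..1 (factorial args all ≥0)
  k=0: (−1)^0·1.0000/(1)·0.6193^2·0.7851^0 = +0.383577
  k=1: (−1)^1·1.0000/(1)·0.6193^0·0.7851^2 = -0.616423
d^1_{0,0}(1.8058) = +0.383577 -0.616423 = -0.232847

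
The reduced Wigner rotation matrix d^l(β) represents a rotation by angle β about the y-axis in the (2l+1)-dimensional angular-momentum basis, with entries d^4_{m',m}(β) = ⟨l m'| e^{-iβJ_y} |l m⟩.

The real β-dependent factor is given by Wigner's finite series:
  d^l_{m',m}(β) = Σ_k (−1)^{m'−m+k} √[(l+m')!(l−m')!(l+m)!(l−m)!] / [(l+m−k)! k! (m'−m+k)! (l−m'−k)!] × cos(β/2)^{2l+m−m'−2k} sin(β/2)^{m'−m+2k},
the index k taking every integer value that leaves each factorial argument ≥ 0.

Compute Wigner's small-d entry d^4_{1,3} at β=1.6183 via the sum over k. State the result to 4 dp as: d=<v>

d^4_{1,3}(β=1.6183) via Wigner's sum:
With c≡cos(β/2)=0.690114 and s≡sin(β/2)=0.723701, N=[120·6·5040·1]^{1/2}=1904.940944
k: max(0,(3)−(1))=2 … min(4+(3),4−(1))=3
  k=2: (−1)^0·1904.9409/(240)·0.6901^6·0.7237^2 = +0.449069
  k=3: (−1)^1·1904.9409/(144)·0.6901^4·0.7237^4 = -0.823073
d^4_{1,3}(1.6183) = +0.449069 -0.823073 = -0.374004

d=-0.3740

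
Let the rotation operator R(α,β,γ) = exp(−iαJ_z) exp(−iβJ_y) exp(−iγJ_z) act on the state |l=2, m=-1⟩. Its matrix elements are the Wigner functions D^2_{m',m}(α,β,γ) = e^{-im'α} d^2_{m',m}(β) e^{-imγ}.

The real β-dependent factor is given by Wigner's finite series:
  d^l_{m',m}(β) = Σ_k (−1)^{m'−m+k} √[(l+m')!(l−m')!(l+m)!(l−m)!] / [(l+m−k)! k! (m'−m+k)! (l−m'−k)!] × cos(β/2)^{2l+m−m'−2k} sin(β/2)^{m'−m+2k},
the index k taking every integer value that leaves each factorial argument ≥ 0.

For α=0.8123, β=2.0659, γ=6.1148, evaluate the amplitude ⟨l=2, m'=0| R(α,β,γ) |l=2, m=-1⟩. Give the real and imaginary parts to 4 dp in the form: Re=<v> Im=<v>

D^2_{0,-1}(0.8123,2.0659,6.1148) = e^{-i·0·0.8123}·d^2_{0,-1}(2.0659)·e^{-i·-1·6.1148}. Compute d first:
c=cos(2.0659/2)=0.512288, s=sin(2.0659/2)=0.858814; N=√[2·2·1·6]=4.898979
The bounds max(0,m−m')=0 and min(l+m,l−m')=1 give 2 terms
  k=0: (−1)^1·4.8990/(2)·0.5123^3·0.8588^1 = -0.282824
  k=1: (−1)^2·4.8990/(2)·0.5123^1·0.8588^3 = +0.794853
d^2_{0,-1}(2.0659) = -0.282824 +0.794853 = +0.512029
Attach z-rotation phases: D = e^{-i(0)(0.8123)}·(+0.512029)·e^{-i(-1)(6.1148)} = +0.504787-0.085811i

Re=0.5048 Im=-0.0858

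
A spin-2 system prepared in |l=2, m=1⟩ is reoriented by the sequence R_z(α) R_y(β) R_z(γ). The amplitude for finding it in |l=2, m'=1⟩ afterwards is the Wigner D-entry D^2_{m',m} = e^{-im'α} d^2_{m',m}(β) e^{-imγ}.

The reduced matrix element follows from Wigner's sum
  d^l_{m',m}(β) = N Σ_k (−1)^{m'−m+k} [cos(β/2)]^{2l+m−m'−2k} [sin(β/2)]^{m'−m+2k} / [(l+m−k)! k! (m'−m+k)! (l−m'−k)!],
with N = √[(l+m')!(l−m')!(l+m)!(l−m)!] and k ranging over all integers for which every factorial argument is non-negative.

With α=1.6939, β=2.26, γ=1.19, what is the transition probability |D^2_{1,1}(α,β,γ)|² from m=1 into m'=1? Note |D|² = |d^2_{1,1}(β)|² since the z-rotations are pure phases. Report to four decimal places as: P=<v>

P=0.1710

First d^2_{1,1}(β=2.26), then the phase factors e^{-i(1)α} and e^{-i(1)γ}:
c=cos(2.26/2)=0.426660, s=sin(2.26/2)=0.904412; N=√[6·1·6·1]=6.000000
k∈{0,1} keeps every argument non-negative
  k=0: (−1)^0·6.0000/(6)·0.4267^4·0.9044^0 = +0.033138
  k=1: (−1)^1·6.0000/(2)·0.4267^2·0.9044^2 = -0.446702
d^2_{1,1}(2.26) = +0.033138 -0.446702 = -0.413564
|D^2_{1,1}|² = |d^2_{1,1}(β)|² = (-0.413564)² = 0.171035 (the z-rotation phases have unit modulus)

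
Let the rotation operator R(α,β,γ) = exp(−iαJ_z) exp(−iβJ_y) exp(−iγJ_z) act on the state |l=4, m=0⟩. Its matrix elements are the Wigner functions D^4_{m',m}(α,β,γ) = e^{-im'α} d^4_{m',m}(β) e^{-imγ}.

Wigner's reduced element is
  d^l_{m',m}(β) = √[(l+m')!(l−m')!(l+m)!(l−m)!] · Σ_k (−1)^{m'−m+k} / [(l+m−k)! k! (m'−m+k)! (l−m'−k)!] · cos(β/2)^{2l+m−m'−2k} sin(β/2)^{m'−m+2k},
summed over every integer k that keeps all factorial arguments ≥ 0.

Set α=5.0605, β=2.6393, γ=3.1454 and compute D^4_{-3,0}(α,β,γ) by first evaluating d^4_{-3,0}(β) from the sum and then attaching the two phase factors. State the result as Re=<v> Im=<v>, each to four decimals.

D^4_{-3,0}(5.0605,2.6393,3.1454) = e^{-i·-3·5.0605}·d^4_{-3,0}(2.6393)·e^{-i·0·3.1454}. Compute d first:
With c≡cos(β/2)=0.248514 and s≡sin(β/2)=0.968628, N=[1·5040·24·24]^{1/2}=1703.830978
Admissible k: 3..4 (factorial args all ≥0)
  k=3: (−1)^0·1703.8310/(144)·0.2485^5·0.9686^3 = +0.010193
  k=4: (−1)^1·1703.8310/(144)·0.2485^3·0.9686^5 = -0.154848
d^4_{-3,0}(2.6393) = +0.010193 -0.154848 = -0.144655
Attach z-rotation phases: D = e^{-i(-3)(5.0605)}·(-0.144655)·e^{-i(0)(3.1454)} = +0.125067-0.072686i

Re=0.1251 Im=-0.0727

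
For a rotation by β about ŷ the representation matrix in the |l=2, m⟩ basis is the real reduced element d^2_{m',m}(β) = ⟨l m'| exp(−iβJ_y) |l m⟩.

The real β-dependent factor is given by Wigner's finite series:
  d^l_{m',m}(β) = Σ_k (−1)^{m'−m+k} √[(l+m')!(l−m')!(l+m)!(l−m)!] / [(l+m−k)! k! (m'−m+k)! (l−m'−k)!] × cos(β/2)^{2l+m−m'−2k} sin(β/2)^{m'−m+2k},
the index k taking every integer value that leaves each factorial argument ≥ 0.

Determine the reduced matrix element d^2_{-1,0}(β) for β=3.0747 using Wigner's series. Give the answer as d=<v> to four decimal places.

d=-0.0817

d^2_{-1,0}(β=3.0747) via Wigner's sum:
With c≡cos(β/2)=0.033440 and s≡sin(β/2)=0.999441, N=[1·6·2·2]^{1/2}=4.898979
Admissible k: 1..2 (factorial args all ≥0)
  k=1: (−1)^0·4.8990/(2)·0.0334^3·0.9994^1 = +0.000092
  k=2: (−1)^1·4.8990/(2)·0.0334^1·0.9994^3 = -0.081774
d^2_{-1,0}(3.0747) = +0.000092 -0.081774 = -0.081682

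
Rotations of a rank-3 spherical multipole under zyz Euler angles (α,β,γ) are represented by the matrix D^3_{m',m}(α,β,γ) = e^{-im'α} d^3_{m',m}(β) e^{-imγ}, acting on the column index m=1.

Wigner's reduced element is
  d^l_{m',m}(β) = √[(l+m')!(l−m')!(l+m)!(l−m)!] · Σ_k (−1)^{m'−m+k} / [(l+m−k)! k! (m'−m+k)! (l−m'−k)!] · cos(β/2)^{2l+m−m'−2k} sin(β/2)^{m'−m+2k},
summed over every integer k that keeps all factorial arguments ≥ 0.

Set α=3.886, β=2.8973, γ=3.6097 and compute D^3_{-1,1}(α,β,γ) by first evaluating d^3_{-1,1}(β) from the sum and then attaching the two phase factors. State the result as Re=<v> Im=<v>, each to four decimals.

Split into d^3_{-1,1}(β=2.8973) × two z-phases.
Half-angle: c=0.121843, s=0.992549. N=√(2·24·24·2)=48.000000
k∈{2,3,4} keeps every argument non-negative
  k=2: (−1)^0·48.0000/(8)·0.1218^4·0.9925^2 = +0.001303
  k=3: (−1)^1·48.0000/(6)·0.1218^2·0.9925^4 = -0.115265
  k=4: (−1)^2·48.0000/(48)·0.1218^0·0.9925^6 = +0.956121
d^3_{-1,1}(2.8973) = +0.001303 -0.115265 +0.956121 = +0.842158
D = (-0.735490-0.677536i)·(+0.842158)·(-0.892424+0.451198i) = +0.810216+0.229739i

Re=0.8102 Im=0.2297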